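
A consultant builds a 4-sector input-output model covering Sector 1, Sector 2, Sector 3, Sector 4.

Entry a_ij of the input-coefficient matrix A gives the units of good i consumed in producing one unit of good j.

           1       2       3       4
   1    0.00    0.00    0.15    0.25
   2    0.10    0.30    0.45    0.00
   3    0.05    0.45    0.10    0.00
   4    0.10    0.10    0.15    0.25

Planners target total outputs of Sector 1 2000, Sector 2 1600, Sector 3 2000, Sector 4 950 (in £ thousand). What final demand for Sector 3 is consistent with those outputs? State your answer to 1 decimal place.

d_3 = 980.0

I − A =
  [   1.00     0.00    -0.15    -0.25]
  [  -0.10     0.70    -0.45     0.00]
  [  -0.05    -0.45     0.90     0.00]
  [  -0.10    -0.10    -0.15     0.75]
d = (I − A) x:
  d_1 = (+1.00)·2000 + (+0.00)·1600 + (-0.15)·2000 + (-0.25)·950 = 1462.5
  d_2 = (-0.10)·2000 + (+0.70)·1600 + (-0.45)·2000 + (+0.00)·950 = 20.0
  d_3 = (-0.05)·2000 + (-0.45)·1600 + (+0.90)·2000 + (+0.00)·950 = 980.0
  d_4 = (-0.10)·2000 + (-0.10)·1600 + (-0.15)·2000 + (+0.75)·950 = 52.5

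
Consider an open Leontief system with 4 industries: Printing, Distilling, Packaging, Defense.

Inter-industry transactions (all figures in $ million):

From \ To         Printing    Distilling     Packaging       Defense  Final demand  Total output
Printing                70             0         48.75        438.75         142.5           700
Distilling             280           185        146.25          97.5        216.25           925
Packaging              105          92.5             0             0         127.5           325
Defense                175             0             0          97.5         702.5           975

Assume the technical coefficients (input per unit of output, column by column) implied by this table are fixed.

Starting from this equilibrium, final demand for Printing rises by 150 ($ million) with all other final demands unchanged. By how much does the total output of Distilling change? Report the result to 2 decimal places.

Δx_2 = 132.50

Technical coefficients a_ij = z_ij / X_j:
  a_11 = 70/700 = 0.10, a_21 = 280/700 = 0.40, a_31 = 105/700 = 0.15, a_41 = 175/700 = 0.25
  a_12 = 0/925 = 0.00, a_22 = 185/925 = 0.20, a_32 = 92.5/925 = 0.10, a_42 = 0/925 = 0.00
  a_13 = 48.75/325 = 0.15, a_23 = 146.25/325 = 0.45, a_33 = 0/325 = 0.00, a_43 = 0/325 = 0.00
  a_14 = 438.75/975 = 0.45, a_24 = 97.5/975 = 0.10, a_34 = 0/975 = 0.00, a_44 = 97.5/975 = 0.10
I − A =
  [   0.90     0.00    -0.15    -0.45]
  [  -0.40     0.80    -0.45    -0.10]
  [  -0.15    -0.10     1.00     0.00]
  [  -0.25     0.00     0.00     0.90]
Compute the cofactors C_ij = (−1)^(i+j)·(3×3 minor ij) of I−A; the adjugate is their transpose:
adj(I−A) = Cᵀ =
  [ 0.679500   0.013500   0.108000   0.341250]
  [ 0.445750   0.677250   0.371625   0.298125]
  [ 0.146500   0.069750   0.558000   0.081000]
  [ 0.188750   0.003750   0.030000   0.655500]
det(I−A) = Σ_j (I−A)_1j·C_1j = (0.90)(0.679500) + (0.00)(0.445750) + (-0.15)(0.146500) + (-0.45)(0.188750) = 0.5046375
(I − A)⁻¹ = adj(I−A) / det(I−A) ≈
  [   1.3465     0.0268     0.2140     0.6762]
  [   0.8833     1.3421     0.7364     0.5908]
  [   0.2903     0.1382     1.1057     0.1605]
  [   0.3740     0.0074     0.0594     1.2990]
Δx = (I − A)⁻¹ Δd with Δd having +150 in the Printing component and 0 elsewhere.
So Δx_2 = L_21 · (+150), where L_21 = adj(I−A)_21 / det(I−A) = 0.445750 / 0.5046375.
Δx_2 = 0.445750 × (+150) / 0.5046375 = 66.8625 / 0.5046375 ≈ 132.50.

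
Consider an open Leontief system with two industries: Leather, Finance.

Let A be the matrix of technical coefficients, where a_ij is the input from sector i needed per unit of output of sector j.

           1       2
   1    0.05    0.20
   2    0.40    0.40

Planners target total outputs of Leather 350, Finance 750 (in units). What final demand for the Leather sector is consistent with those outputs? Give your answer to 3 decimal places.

I − A =
  [   0.95    -0.20]
  [  -0.40     0.60]
d = (I − A) x:
  d_1 = (+0.95)·350 + (-0.20)·750 = 182.500
  d_2 = (-0.40)·350 + (+0.60)·750 = 310.000

d_1 = 182.500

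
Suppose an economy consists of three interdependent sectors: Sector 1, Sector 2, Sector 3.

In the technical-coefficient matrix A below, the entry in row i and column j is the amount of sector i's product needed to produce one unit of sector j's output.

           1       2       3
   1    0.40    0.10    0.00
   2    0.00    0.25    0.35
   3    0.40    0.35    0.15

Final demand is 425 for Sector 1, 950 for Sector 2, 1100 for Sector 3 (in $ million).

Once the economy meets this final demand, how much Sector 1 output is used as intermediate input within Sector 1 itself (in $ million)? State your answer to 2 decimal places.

I − A =
  [   0.60    -0.10     0.00]
  [   0.00     0.75    -0.35]
  [  -0.40    -0.35     0.85]
Cofactors of I−A, C_ij = (−1)^(i+j)·(minor ij) (rows/columns in the sector order above):
  C_11 = (0.75)(0.85) − (-0.35)(-0.35) = 0.5150
  C_12 = −[(0.00)(0.85) − (-0.35)(-0.40)] = 0.1400
  C_13 = (0.00)(-0.35) − (0.75)(-0.40) = 0.3000
  C_21 = −[(-0.10)(0.85) − (0.00)(-0.35)] = 0.0850
  C_22 = (0.60)(0.85) − (0.00)(-0.40) = 0.5100
  C_23 = −[(0.60)(-0.35) − (-0.10)(-0.40)] = 0.2500
  C_31 = (-0.10)(-0.35) − (0.00)(0.75) = 0.0350
  C_32 = −[(0.60)(-0.35) − (0.00)(0.00)] = 0.2100
  C_33 = (0.60)(0.75) − (-0.10)(0.00) = 0.4500
det(I−A) = Σ_j (I−A)_1j·C_1j = (0.60)(0.5150) + (-0.10)(0.1400) + (0.00)(0.3000) = 0.2950
adj(I−A) = Cᵀ =
  [ 0.5150   0.0850   0.0350]
  [ 0.1400   0.5100   0.2100]
  [ 0.3000   0.2500   0.4500]
(I − A)⁻¹ = adj(I−A) / det(I−A) ≈
  [   1.7458     0.2881     0.1186]
  [   0.4746     1.7288     0.7119]
  [   1.0169     0.8475     1.5254]
First solve x = (I − A)⁻¹ d = adj(I−A)·d / det(I−A); in particular x_1 = (0.5150·425 + 0.0850·950 + 0.0350·1100) / 0.2950 = 338.125 / 0.2950 ≈ 1146.1864.
Intermediate flow from 1 to 1: z_11 = a_11 · x_1 = 0.40 × 338.125 / 0.2950 = 135.25 / 0.2950 ≈ 458.47.

z_11 = 458.47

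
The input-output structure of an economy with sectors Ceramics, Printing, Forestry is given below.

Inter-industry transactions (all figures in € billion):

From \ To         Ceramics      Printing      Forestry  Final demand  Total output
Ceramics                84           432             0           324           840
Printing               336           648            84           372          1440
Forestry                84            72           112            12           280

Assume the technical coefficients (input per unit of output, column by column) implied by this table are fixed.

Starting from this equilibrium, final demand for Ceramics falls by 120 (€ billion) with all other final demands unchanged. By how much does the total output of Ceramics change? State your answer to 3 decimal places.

Δx_1 = -186.667

Technical coefficients a_ij = z_ij / X_j:
  a_11 = 84/840 = 0.10, a_21 = 336/840 = 0.40, a_31 = 84/840 = 0.10
  a_12 = 432/1440 = 0.30, a_22 = 648/1440 = 0.45, a_32 = 72/1440 = 0.05
  a_13 = 0/280 = 0.00, a_23 = 84/280 = 0.30, a_33 = 112/280 = 0.40
I − A =
  [   0.90    -0.30     0.00]
  [  -0.40     0.55    -0.30]
  [  -0.10    -0.05     0.60]
Cofactors of I−A, C_ij = (−1)^(i+j)·(minor ij) (rows/columns in the sector order above):
  C_11 = (0.55)(0.60) − (-0.30)(-0.05) = 0.3150
  C_12 = −[(-0.40)(0.60) − (-0.30)(-0.10)] = 0.2700
  C_13 = (-0.40)(-0.05) − (0.55)(-0.10) = 0.0750
  C_21 = −[(-0.30)(0.60) − (0.00)(-0.05)] = 0.1800
  C_22 = (0.90)(0.60) − (0.00)(-0.10) = 0.5400
  C_23 = −[(0.90)(-0.05) − (-0.30)(-0.10)] = 0.0750
  C_31 = (-0.30)(-0.30) − (0.00)(0.55) = 0.0900
  C_32 = −[(0.90)(-0.30) − (0.00)(-0.40)] = 0.2700
  C_33 = (0.90)(0.55) − (-0.30)(-0.40) = 0.3750
det(I−A) = Σ_j (I−A)_1j·C_1j = (0.90)(0.3150) + (-0.30)(0.2700) + (0.00)(0.0750) = 0.2025
adj(I−A) = Cᵀ =
  [ 0.3150   0.1800   0.0900]
  [ 0.2700   0.5400   0.2700]
  [ 0.0750   0.0750   0.3750]
(I − A)⁻¹ = adj(I−A) / det(I−A) ≈
  [   1.5556     0.8889     0.4444]
  [   1.3333     2.6667     1.3333]
  [   0.3704     0.3704     1.8519]
Δx = (I − A)⁻¹ Δd with Δd having -120 in the Ceramics component and 0 elsewhere.
So Δx_1 = L_11 · (-120), where L_11 = adj(I−A)_11 / det(I−A) = 0.3150 / 0.2025.
Δx_1 = 0.3150 × (-120) / 0.2025 = -37.80 / 0.2025 ≈ -186.667.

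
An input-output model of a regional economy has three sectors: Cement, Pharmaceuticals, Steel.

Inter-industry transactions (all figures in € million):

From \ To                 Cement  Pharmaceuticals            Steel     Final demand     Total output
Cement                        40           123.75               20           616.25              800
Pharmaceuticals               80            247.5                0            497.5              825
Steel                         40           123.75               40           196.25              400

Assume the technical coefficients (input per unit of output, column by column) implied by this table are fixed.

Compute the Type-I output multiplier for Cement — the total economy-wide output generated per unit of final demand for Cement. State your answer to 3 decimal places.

Technical coefficients a_ij = z_ij / X_j:
  a_CC = 40/800 = 0.05, a_PC = 80/800 = 0.10, a_SC = 40/800 = 0.05
  a_CP = 123.75/825 = 0.15, a_PP = 247.5/825 = 0.30, a_SP = 123.75/825 = 0.15
  a_CS = 20/400 = 0.05, a_PS = 0/400 = 0.00, a_SS = 40/400 = 0.10
I − A =
  [   0.95    -0.15    -0.05]
  [  -0.10     0.70     0.00]
  [  -0.05    -0.15     0.90]
Cofactors of I−A, C_ij = (−1)^(i+j)·(minor ij) (rows/columns in the sector order above):
  C_11 = (0.70)(0.90) − (0.00)(-0.15) = 0.6300
  C_12 = −[(-0.10)(0.90) − (0.00)(-0.05)] = 0.0900
  C_13 = (-0.10)(-0.15) − (0.70)(-0.05) = 0.0500
  C_21 = −[(-0.15)(0.90) − (-0.05)(-0.15)] = 0.1425
  C_22 = (0.95)(0.90) − (-0.05)(-0.05) = 0.8525
  C_23 = −[(0.95)(-0.15) − (-0.15)(-0.05)] = 0.1500
  C_31 = (-0.15)(0.00) − (-0.05)(0.70) = 0.0350
  C_32 = −[(0.95)(0.00) − (-0.05)(-0.10)] = 0.0050
  C_33 = (0.95)(0.70) − (-0.15)(-0.10) = 0.6500
det(I−A) = Σ_j (I−A)_1j·C_1j = (0.95)(0.6300) + (-0.15)(0.0900) + (-0.05)(0.0500) = 0.5825
adj(I−A) = Cᵀ =
  [ 0.6300   0.1425   0.0350]
  [ 0.0900   0.8525   0.0050]
  [ 0.0500   0.1500   0.6500]
(I − A)⁻¹ = adj(I−A) / det(I−A) ≈
  [   1.0815     0.2446     0.0601]
  [   0.1545     1.4635     0.0086]
  [   0.0858     0.2575     1.1159]
The output multiplier for sector j is the column-j sum of the Leontief inverse (I − A)⁻¹ = adj(I−A) / det(I−A).
Column C of adj(I−A): (0.6300, 0.0900, 0.0500); det(I−A) = 0.5825.
m_C = (0.6300 + 0.0900 + 0.0500) / 0.5825 = 0.77 / 0.5825 ≈ 1.322.

m_C = 1.322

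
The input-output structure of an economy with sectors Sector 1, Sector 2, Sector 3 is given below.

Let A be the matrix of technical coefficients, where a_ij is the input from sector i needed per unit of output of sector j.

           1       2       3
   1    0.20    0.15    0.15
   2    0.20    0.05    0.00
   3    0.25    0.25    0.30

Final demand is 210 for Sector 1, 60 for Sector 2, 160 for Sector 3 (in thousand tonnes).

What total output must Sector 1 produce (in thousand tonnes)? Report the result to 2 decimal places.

x_1 = 365.48

I − A =
  [   0.80    -0.15    -0.15]
  [  -0.20     0.95     0.00]
  [  -0.25    -0.25     0.70]
Cofactors of I−A, C_ij = (−1)^(i+j)·(minor ij) (rows/columns in the sector order above):
  C_11 = (0.95)(0.70) − (0.00)(-0.25) = 0.6650
  C_12 = −[(-0.20)(0.70) − (0.00)(-0.25)] = 0.1400
  C_13 = (-0.20)(-0.25) − (0.95)(-0.25) = 0.2875
  C_21 = −[(-0.15)(0.70) − (-0.15)(-0.25)] = 0.1425
  C_22 = (0.80)(0.70) − (-0.15)(-0.25) = 0.5225
  C_23 = −[(0.80)(-0.25) − (-0.15)(-0.25)] = 0.2375
  C_31 = (-0.15)(0.00) − (-0.15)(0.95) = 0.1425
  C_32 = −[(0.80)(0.00) − (-0.15)(-0.20)] = 0.0300
  C_33 = (0.80)(0.95) − (-0.15)(-0.20) = 0.7300
det(I−A) = Σ_j (I−A)_1j·C_1j = (0.80)(0.6650) + (-0.15)(0.1400) + (-0.15)(0.2875) = 0.467875
adj(I−A) = Cᵀ =
  [ 0.6650   0.1425   0.1425]
  [ 0.1400   0.5225   0.0300]
  [ 0.2875   0.2375   0.7300]
(I − A)⁻¹ = adj(I−A) / det(I−A) ≈
  [   1.4213     0.3046     0.3046]
  [   0.2992     1.1168     0.0641]
  [   0.6145     0.5076     1.5602]
x = (I − A)⁻¹ d = adj(I−A)·d / det(I−A), with det(I−A) = 0.467875:
  x_1 = (0.6650·210 + 0.1425·60 + 0.1425·160) / 0.467875 = 171.00 / 0.467875 ≈ 365.48
  x_2 = (0.1400·210 + 0.5225·60 + 0.0300·160) / 0.467875 = 65.55 / 0.467875 ≈ 140.10
  x_3 = (0.2875·210 + 0.2375·60 + 0.7300·160) / 0.467875 = 191.425 / 0.467875 ≈ 409.14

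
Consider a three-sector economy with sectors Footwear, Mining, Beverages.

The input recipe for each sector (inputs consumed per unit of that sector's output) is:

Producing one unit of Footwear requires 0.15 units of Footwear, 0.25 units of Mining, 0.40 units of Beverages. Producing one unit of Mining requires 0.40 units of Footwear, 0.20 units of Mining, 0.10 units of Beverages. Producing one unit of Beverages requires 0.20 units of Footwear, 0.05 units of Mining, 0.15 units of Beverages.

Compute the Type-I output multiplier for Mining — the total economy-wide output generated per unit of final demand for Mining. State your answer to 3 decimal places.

I − A =
  [   0.85    -0.40    -0.20]
  [  -0.25     0.80    -0.05]
  [  -0.40    -0.10     0.85]
Cofactors of I−A, C_ij = (−1)^(i+j)·(minor ij) (rows/columns in the sector order above):
  C_11 = (0.80)(0.85) − (-0.05)(-0.10) = 0.6750
  C_12 = −[(-0.25)(0.85) − (-0.05)(-0.40)] = 0.2325
  C_13 = (-0.25)(-0.10) − (0.80)(-0.40) = 0.3450
  C_21 = −[(-0.40)(0.85) − (-0.20)(-0.10)] = 0.3600
  C_22 = (0.85)(0.85) − (-0.20)(-0.40) = 0.6425
  C_23 = −[(0.85)(-0.10) − (-0.40)(-0.40)] = 0.2450
  C_31 = (-0.40)(-0.05) − (-0.20)(0.80) = 0.1800
  C_32 = −[(0.85)(-0.05) − (-0.20)(-0.25)] = 0.0925
  C_33 = (0.85)(0.80) − (-0.40)(-0.25) = 0.5800
det(I−A) = Σ_j (I−A)_1j·C_1j = (0.85)(0.6750) + (-0.40)(0.2325) + (-0.20)(0.3450) = 0.41175
adj(I−A) = Cᵀ =
  [ 0.6750   0.3600   0.1800]
  [ 0.2325   0.6425   0.0925]
  [ 0.3450   0.2450   0.5800]
(I − A)⁻¹ = adj(I−A) / det(I−A) ≈
  [   1.6393     0.8743     0.4372]
  [   0.5647     1.5604     0.2247]
  [   0.8379     0.5950     1.4086]
The output multiplier for sector j is the column-j sum of the Leontief inverse (I − A)⁻¹ = adj(I−A) / det(I−A).
Column 2 of adj(I−A): (0.3600, 0.6425, 0.2450); det(I−A) = 0.41175.
m_2 = (0.3600 + 0.6425 + 0.2450) / 0.41175 = 1.2475 / 0.41175 ≈ 3.030.

m_2 = 3.030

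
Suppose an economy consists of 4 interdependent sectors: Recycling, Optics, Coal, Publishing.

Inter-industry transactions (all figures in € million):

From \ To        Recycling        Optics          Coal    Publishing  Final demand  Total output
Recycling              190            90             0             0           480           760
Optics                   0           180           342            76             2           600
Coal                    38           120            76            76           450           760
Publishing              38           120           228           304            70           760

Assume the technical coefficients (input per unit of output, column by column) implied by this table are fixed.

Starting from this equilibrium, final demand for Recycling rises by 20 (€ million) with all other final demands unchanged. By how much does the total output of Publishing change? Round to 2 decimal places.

Technical coefficients a_ij = z_ij / X_j:
  a_RR = 190/760 = 0.25, a_OR = 0/760 = 0.00, a_CR = 38/760 = 0.05, a_PR = 38/760 = 0.05
  a_RO = 90/600 = 0.15, a_OO = 180/600 = 0.30, a_CO = 120/600 = 0.20, a_PO = 120/600 = 0.20
  a_RC = 0/760 = 0.00, a_OC = 342/760 = 0.45, a_CC = 76/760 = 0.10, a_PC = 228/760 = 0.30
  a_RP = 0/760 = 0.00, a_OP = 76/760 = 0.10, a_CP = 76/760 = 0.10, a_PP = 304/760 = 0.40
I − A =
  [   0.75    -0.15     0.00     0.00]
  [   0.00     0.70    -0.45    -0.10]
  [  -0.05    -0.20     0.90    -0.10]
  [  -0.05    -0.20    -0.30     0.60]
Compute the cofactors C_ij = (−1)^(i+j)·(3×3 minor ij) of I−A; the adjugate is their transpose:
adj(I−A) = Cᵀ =
  [ 0.270000   0.076500   0.045000   0.020250]
  [ 0.021750   0.382500   0.225000   0.101250]
  [ 0.024500   0.110250   0.299250   0.068250]
  [ 0.042000   0.189000   0.228375   0.401625]
det(I−A) = Σ_j (I−A)_1j·C_1j = (0.75)(0.270000) + (-0.15)(0.021750) + (0.00)(0.024500) + (0.00)(0.042000) = 0.1992375
(I − A)⁻¹ = adj(I−A) / det(I−A) ≈
  [   1.3552     0.3840     0.2259     0.1016]
  [   0.1092     1.9198     1.1293     0.5082]
  [   0.1230     0.5534     1.5020     0.3426]
  [   0.2108     0.9486     1.1462     2.0158]
Δx = (I − A)⁻¹ Δd with Δd having +20 in the Recycling component and 0 elsewhere.
So Δx_P = L_PR · (+20), where L_PR = adj(I−A)_PR / det(I−A) = 0.042000 / 0.1992375.
Δx_P = 0.042000 × (+20) / 0.1992375 = 0.84 / 0.1992375 ≈ 4.22.

Δx_P = 4.22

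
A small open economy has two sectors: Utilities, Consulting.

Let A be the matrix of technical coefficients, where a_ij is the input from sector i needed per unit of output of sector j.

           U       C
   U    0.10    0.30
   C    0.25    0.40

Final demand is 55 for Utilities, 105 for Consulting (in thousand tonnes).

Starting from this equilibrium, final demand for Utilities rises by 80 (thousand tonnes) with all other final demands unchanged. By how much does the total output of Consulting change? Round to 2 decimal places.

Δx_C = 43.01

I − A =
  [   0.90    -0.30]
  [  -0.25     0.60]
det(I−A) = (0.90)(0.60) − (-0.30)(-0.25) = 0.4650
adj(I−A) = [[0.60, 0.30], [0.25, 0.90]]
(I − A)⁻¹ = adj(I−A) / det(I−A) ≈
  [   1.2903     0.6452]
  [   0.5376     1.9355]
Δx = (I − A)⁻¹ Δd with Δd having +80 in the Utilities component and 0 elsewhere.
So Δx_C = L_CU · (+80), where L_CU = adj(I−A)_CU / det(I−A) = 0.25 / 0.4650.
Δx_C = 0.25 × (+80) / 0.4650 = 20.00 / 0.4650 ≈ 43.01.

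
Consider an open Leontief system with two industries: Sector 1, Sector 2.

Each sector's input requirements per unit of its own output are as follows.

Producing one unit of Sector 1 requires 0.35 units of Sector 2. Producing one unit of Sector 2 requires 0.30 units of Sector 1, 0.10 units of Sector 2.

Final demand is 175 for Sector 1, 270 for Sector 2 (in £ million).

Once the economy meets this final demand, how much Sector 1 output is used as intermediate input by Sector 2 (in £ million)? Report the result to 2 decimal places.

z_12 = 125.00

I − A =
  [   1.00    -0.30]
  [  -0.35     0.90]
det(I−A) = (1.00)(0.90) − (-0.30)(-0.35) = 0.7950
adj(I−A) = [[0.90, 0.30], [0.35, 1.00]]
(I − A)⁻¹ = adj(I−A) / det(I−A) ≈
  [   1.1321     0.3774]
  [   0.4403     1.2579]
First solve x = (I − A)⁻¹ d = adj(I−A)·d / det(I−A); in particular x_2 = (0.35·175 + 1.00·270) / 0.7950 = 331.25 / 0.7950 ≈ 416.6667.
Intermediate flow from 1 to 2: z_12 = a_12 · x_2 = 0.30 × 331.25 / 0.7950 = 99.375 / 0.7950 = 125.00.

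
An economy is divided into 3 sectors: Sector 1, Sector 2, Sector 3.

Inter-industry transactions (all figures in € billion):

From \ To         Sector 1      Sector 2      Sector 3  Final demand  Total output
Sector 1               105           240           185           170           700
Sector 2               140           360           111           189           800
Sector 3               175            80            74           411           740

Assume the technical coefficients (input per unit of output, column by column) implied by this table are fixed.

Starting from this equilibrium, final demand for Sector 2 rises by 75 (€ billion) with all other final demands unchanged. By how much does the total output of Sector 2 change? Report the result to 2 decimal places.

Δx_2 = 173.67

Technical coefficients a_ij = z_ij / X_j:
  a_11 = 105/700 = 0.15, a_21 = 140/700 = 0.20, a_31 = 175/700 = 0.25
  a_12 = 240/800 = 0.30, a_22 = 360/800 = 0.45, a_32 = 80/800 = 0.10
  a_13 = 185/740 = 0.25, a_23 = 111/740 = 0.15, a_33 = 74/740 = 0.10
I − A =
  [   0.85    -0.30    -0.25]
  [  -0.20     0.55    -0.15]
  [  -0.25    -0.10     0.90]
Cofactors of I−A, C_ij = (−1)^(i+j)·(minor ij) (rows/columns in the sector order above):
  C_11 = (0.55)(0.90) − (-0.15)(-0.10) = 0.4800
  C_12 = −[(-0.20)(0.90) − (-0.15)(-0.25)] = 0.2175
  C_13 = (-0.20)(-0.10) − (0.55)(-0.25) = 0.1575
  C_21 = −[(-0.30)(0.90) − (-0.25)(-0.10)] = 0.2950
  C_22 = (0.85)(0.90) − (-0.25)(-0.25) = 0.7025
  C_23 = −[(0.85)(-0.10) − (-0.30)(-0.25)] = 0.1600
  C_31 = (-0.30)(-0.15) − (-0.25)(0.55) = 0.1825
  C_32 = −[(0.85)(-0.15) − (-0.25)(-0.20)] = 0.1775
  C_33 = (0.85)(0.55) − (-0.30)(-0.20) = 0.4075
det(I−A) = Σ_j (I−A)_1j·C_1j = (0.85)(0.4800) + (-0.30)(0.2175) + (-0.25)(0.1575) = 0.303375
adj(I−A) = Cᵀ =
  [ 0.4800   0.2950   0.1825]
  [ 0.2175   0.7025   0.1775]
  [ 0.1575   0.1600   0.4075]
(I − A)⁻¹ = adj(I−A) / det(I−A) ≈
  [   1.5822     0.9724     0.6016]
  [   0.7169     2.3156     0.5851]
  [   0.5192     0.5274     1.3432]
Δx = (I − A)⁻¹ Δd with Δd having +75 in the Sector 2 component and 0 elsewhere.
So Δx_2 = L_22 · (+75), where L_22 = adj(I−A)_22 / det(I−A) = 0.7025 / 0.303375.
Δx_2 = 0.7025 × (+75) / 0.303375 = 52.6875 / 0.303375 ≈ 173.67.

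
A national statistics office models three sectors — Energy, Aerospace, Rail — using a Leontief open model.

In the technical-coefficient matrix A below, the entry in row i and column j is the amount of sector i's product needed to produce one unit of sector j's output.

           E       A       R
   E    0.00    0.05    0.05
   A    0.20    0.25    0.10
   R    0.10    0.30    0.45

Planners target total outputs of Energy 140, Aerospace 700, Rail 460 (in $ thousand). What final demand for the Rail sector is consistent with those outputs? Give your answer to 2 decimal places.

I − A =
  [   1.00    -0.05    -0.05]
  [  -0.20     0.75    -0.10]
  [  -0.10    -0.30     0.55]
d = (I − A) x:
  d_E = (+1.00)·140 + (-0.05)·700 + (-0.05)·460 = 82.00
  d_A = (-0.20)·140 + (+0.75)·700 + (-0.10)·460 = 451.00
  d_R = (-0.10)·140 + (-0.30)·700 + (+0.55)·460 = 29.00

d_R = 29.00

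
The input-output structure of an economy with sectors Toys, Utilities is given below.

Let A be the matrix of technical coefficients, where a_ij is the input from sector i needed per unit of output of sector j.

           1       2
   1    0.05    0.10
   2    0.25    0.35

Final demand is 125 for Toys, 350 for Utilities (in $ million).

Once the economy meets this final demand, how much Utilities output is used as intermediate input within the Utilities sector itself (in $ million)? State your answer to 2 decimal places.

I − A =
  [   0.95    -0.10]
  [  -0.25     0.65]
det(I−A) = (0.95)(0.65) − (-0.10)(-0.25) = 0.5925
adj(I−A) = [[0.65, 0.10], [0.25, 0.95]]
(I − A)⁻¹ = adj(I−A) / det(I−A) ≈
  [   1.0970     0.1688]
  [   0.4219     1.6034]
First solve x = (I − A)⁻¹ d = adj(I−A)·d / det(I−A); in particular x_2 = (0.25·125 + 0.95·350) / 0.5925 = 363.75 / 0.5925 ≈ 613.9241.
Intermediate flow from 2 to 2: z_22 = a_22 · x_2 = 0.35 × 363.75 / 0.5925 = 127.3125 / 0.5925 ≈ 214.87.

z_22 = 214.87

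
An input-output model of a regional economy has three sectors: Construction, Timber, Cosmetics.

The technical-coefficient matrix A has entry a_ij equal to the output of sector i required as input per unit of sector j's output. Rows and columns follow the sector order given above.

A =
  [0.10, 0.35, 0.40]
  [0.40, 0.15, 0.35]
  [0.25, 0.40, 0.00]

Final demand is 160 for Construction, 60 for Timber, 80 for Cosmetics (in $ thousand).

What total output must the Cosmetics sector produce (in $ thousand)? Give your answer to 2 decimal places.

I − A =
  [   0.90    -0.35    -0.40]
  [  -0.40     0.85    -0.35]
  [  -0.25    -0.40     1.00]
Cofactors of I−A, C_ij = (−1)^(i+j)·(minor ij) (rows/columns in the sector order above):
  C_11 = (0.85)(1.00) − (-0.35)(-0.40) = 0.7100
  C_12 = −[(-0.40)(1.00) − (-0.35)(-0.25)] = 0.4875
  C_13 = (-0.40)(-0.40) − (0.85)(-0.25) = 0.3725
  C_21 = −[(-0.35)(1.00) − (-0.40)(-0.40)] = 0.5100
  C_22 = (0.90)(1.00) − (-0.40)(-0.25) = 0.8000
  C_23 = −[(0.90)(-0.40) − (-0.35)(-0.25)] = 0.4475
  C_31 = (-0.35)(-0.35) − (-0.40)(0.85) = 0.4625
  C_32 = −[(0.90)(-0.35) − (-0.40)(-0.40)] = 0.4750
  C_33 = (0.90)(0.85) − (-0.35)(-0.40) = 0.6250
det(I−A) = Σ_j (I−A)_1j·C_1j = (0.90)(0.7100) + (-0.35)(0.4875) + (-0.40)(0.3725) = 0.319375
adj(I−A) = Cᵀ =
  [ 0.7100   0.5100   0.4625]
  [ 0.4875   0.8000   0.4750]
  [ 0.3725   0.4475   0.6250]
(I − A)⁻¹ = adj(I−A) / det(I−A) ≈
  [   2.2231     1.5969     1.4481]
  [   1.5264     2.5049     1.4873]
  [   1.1663     1.4012     1.9569]
x = (I − A)⁻¹ d = adj(I−A)·d / det(I−A), with det(I−A) = 0.319375:
  x_1 = (0.7100·160 + 0.5100·60 + 0.4625·80) / 0.319375 = 181.20 / 0.319375 ≈ 567.36
  x_2 = (0.4875·160 + 0.8000·60 + 0.4750·80) / 0.319375 = 164.00 / 0.319375 ≈ 513.50
  x_3 = (0.3725·160 + 0.4475·60 + 0.6250·80) / 0.319375 = 136.45 / 0.319375 ≈ 427.24

x_3 = 427.24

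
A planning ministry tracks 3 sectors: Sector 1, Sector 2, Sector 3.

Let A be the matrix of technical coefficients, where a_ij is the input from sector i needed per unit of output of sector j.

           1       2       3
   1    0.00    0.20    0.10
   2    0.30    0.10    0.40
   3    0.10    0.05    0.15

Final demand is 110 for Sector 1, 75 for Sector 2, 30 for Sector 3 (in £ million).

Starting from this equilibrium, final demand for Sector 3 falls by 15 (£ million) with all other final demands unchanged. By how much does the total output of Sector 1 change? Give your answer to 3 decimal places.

I − A =
  [   1.00    -0.20    -0.10]
  [  -0.30     0.90    -0.40]
  [  -0.10    -0.05     0.85]
Cofactors of I−A, C_ij = (−1)^(i+j)·(minor ij) (rows/columns in the sector order above):
  C_11 = (0.90)(0.85) − (-0.40)(-0.05) = 0.7450
  C_12 = −[(-0.30)(0.85) − (-0.40)(-0.10)] = 0.2950
  C_13 = (-0.30)(-0.05) − (0.90)(-0.10) = 0.1050
  C_21 = −[(-0.20)(0.85) − (-0.10)(-0.05)] = 0.1750
  C_22 = (1.00)(0.85) − (-0.10)(-0.10) = 0.8400
  C_23 = −[(1.00)(-0.05) − (-0.20)(-0.10)] = 0.0700
  C_31 = (-0.20)(-0.40) − (-0.10)(0.90) = 0.1700
  C_32 = −[(1.00)(-0.40) − (-0.10)(-0.30)] = 0.4300
  C_33 = (1.00)(0.90) − (-0.20)(-0.30) = 0.8400
det(I−A) = Σ_j (I−A)_1j·C_1j = (1.00)(0.7450) + (-0.20)(0.2950) + (-0.10)(0.1050) = 0.6755
adj(I−A) = Cᵀ =
  [ 0.7450   0.1750   0.1700]
  [ 0.2950   0.8400   0.4300]
  [ 0.1050   0.0700   0.8400]
(I − A)⁻¹ = adj(I−A) / det(I−A) ≈
  [   1.1029     0.2591     0.2517]
  [   0.4367     1.2435     0.6366]
  [   0.1554     0.1036     1.2435]
Δx = (I − A)⁻¹ Δd with Δd having -15 in the Sector 3 component and 0 elsewhere.
So Δx_1 = L_13 · (-15), where L_13 = adj(I−A)_13 / det(I−A) = 0.1700 / 0.6755.
Δx_1 = 0.1700 × (-15) / 0.6755 = -2.55 / 0.6755 ≈ -3.775.

Δx_1 = -3.775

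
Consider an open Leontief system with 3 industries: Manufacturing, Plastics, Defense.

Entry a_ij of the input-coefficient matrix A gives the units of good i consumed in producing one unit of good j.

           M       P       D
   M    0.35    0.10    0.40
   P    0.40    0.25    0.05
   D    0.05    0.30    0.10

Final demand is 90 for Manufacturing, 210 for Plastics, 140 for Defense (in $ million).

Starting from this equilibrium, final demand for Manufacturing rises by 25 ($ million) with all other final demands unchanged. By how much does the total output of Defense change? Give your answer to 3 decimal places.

I − A =
  [   0.65    -0.10    -0.40]
  [  -0.40     0.75    -0.05]
  [  -0.05    -0.30     0.90]
Cofactors of I−A, C_ij = (−1)^(i+j)·(minor ij) (rows/columns in the sector order above):
  C_11 = (0.75)(0.90) − (-0.05)(-0.30) = 0.6600
  C_12 = −[(-0.40)(0.90) − (-0.05)(-0.05)] = 0.3625
  C_13 = (-0.40)(-0.30) − (0.75)(-0.05) = 0.1575
  C_21 = −[(-0.10)(0.90) − (-0.40)(-0.30)] = 0.2100
  C_22 = (0.65)(0.90) − (-0.40)(-0.05) = 0.5650
  C_23 = −[(0.65)(-0.30) − (-0.10)(-0.05)] = 0.2000
  C_31 = (-0.10)(-0.05) − (-0.40)(0.75) = 0.3050
  C_32 = −[(0.65)(-0.05) − (-0.40)(-0.40)] = 0.1925
  C_33 = (0.65)(0.75) − (-0.10)(-0.40) = 0.4475
det(I−A) = Σ_j (I−A)_1j·C_1j = (0.65)(0.6600) + (-0.10)(0.3625) + (-0.40)(0.1575) = 0.32975
adj(I−A) = Cᵀ =
  [ 0.6600   0.2100   0.3050]
  [ 0.3625   0.5650   0.1925]
  [ 0.1575   0.2000   0.4475]
(I − A)⁻¹ = adj(I−A) / det(I−A) ≈
  [   2.0015     0.6368     0.9249]
  [   1.0993     1.7134     0.5838]
  [   0.4776     0.6065     1.3571]
Δx = (I − A)⁻¹ Δd with Δd having +25 in the Manufacturing component and 0 elsewhere.
So Δx_D = L_DM · (+25), where L_DM = adj(I−A)_DM / det(I−A) = 0.1575 / 0.32975.
Δx_D = 0.1575 × (+25) / 0.32975 = 3.9375 / 0.32975 ≈ 11.941.

Δx_D = 11.941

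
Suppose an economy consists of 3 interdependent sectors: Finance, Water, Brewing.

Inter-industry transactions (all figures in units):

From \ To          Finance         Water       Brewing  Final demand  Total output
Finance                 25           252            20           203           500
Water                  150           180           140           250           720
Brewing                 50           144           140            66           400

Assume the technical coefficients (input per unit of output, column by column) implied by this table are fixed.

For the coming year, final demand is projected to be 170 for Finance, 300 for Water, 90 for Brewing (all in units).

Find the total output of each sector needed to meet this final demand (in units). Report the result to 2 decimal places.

x_F = 506.26, x_W = 821.41, x_B = 469.09

Technical coefficients a_ij = z_ij / X_j:
  a_FF = 25/500 = 0.05, a_WF = 150/500 = 0.30, a_BF = 50/500 = 0.10
  a_FW = 252/720 = 0.35, a_WW = 180/720 = 0.25, a_BW = 144/720 = 0.20
  a_FB = 20/400 = 0.05, a_WB = 140/400 = 0.35, a_BB = 140/400 = 0.35
I − A =
  [   0.95    -0.35    -0.05]
  [  -0.30     0.75    -0.35]
  [  -0.10    -0.20     0.65]
Cofactors of I−A, C_ij = (−1)^(i+j)·(minor ij) (rows/columns in the sector order above):
  C_11 = (0.75)(0.65) − (-0.35)(-0.20) = 0.4175
  C_12 = −[(-0.30)(0.65) − (-0.35)(-0.10)] = 0.2300
  C_13 = (-0.30)(-0.20) − (0.75)(-0.10) = 0.1350
  C_21 = −[(-0.35)(0.65) − (-0.05)(-0.20)] = 0.2375
  C_22 = (0.95)(0.65) − (-0.05)(-0.10) = 0.6125
  C_23 = −[(0.95)(-0.20) − (-0.35)(-0.10)] = 0.2250
  C_31 = (-0.35)(-0.35) − (-0.05)(0.75) = 0.1600
  C_32 = −[(0.95)(-0.35) − (-0.05)(-0.30)] = 0.3475
  C_33 = (0.95)(0.75) − (-0.35)(-0.30) = 0.6075
det(I−A) = Σ_j (I−A)_1j·C_1j = (0.95)(0.4175) + (-0.35)(0.2300) + (-0.05)(0.1350) = 0.309375
adj(I−A) = Cᵀ =
  [ 0.4175   0.2375   0.1600]
  [ 0.2300   0.6125   0.3475]
  [ 0.1350   0.2250   0.6075]
(I − A)⁻¹ = adj(I−A) / det(I−A) ≈
  [   1.3495     0.7677     0.5172]
  [   0.7434     1.9798     1.1232]
  [   0.4364     0.7273     1.9636]
x = (I − A)⁻¹ d = adj(I−A)·d / det(I−A), with det(I−A) = 0.309375:
  x_F = (0.4175·170 + 0.2375·300 + 0.1600·90) / 0.309375 = 156.625 / 0.309375 ≈ 506.26
  x_W = (0.2300·170 + 0.6125·300 + 0.3475·90) / 0.309375 = 254.125 / 0.309375 ≈ 821.41
  x_B = (0.1350·170 + 0.2250·300 + 0.6075·90) / 0.309375 = 145.125 / 0.309375 ≈ 469.09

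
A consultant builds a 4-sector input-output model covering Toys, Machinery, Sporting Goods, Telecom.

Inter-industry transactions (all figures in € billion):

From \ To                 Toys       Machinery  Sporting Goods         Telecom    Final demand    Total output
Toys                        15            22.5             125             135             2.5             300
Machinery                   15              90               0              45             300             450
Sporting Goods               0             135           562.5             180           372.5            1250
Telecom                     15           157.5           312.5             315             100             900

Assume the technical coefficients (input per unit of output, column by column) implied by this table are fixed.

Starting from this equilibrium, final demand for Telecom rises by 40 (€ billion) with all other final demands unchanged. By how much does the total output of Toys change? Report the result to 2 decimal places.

Technical coefficients a_ij = z_ij / X_j:
  a_11 = 15/300 = 0.05, a_21 = 15/300 = 0.05, a_31 = 0/300 = 0.00, a_41 = 15/300 = 0.05
  a_12 = 22.5/450 = 0.05, a_22 = 90/450 = 0.20, a_32 = 135/450 = 0.30, a_42 = 157.5/450 = 0.35
  a_13 = 125/1250 = 0.10, a_23 = 0/1250 = 0.00, a_33 = 562.5/1250 = 0.45, a_43 = 312.5/1250 = 0.25
  a_14 = 135/900 = 0.15, a_24 = 45/900 = 0.05, a_34 = 180/900 = 0.20, a_44 = 315/900 = 0.35
I − A =
  [   0.95    -0.05    -0.10    -0.15]
  [  -0.05     0.80     0.00    -0.05]
  [   0.00    -0.30     0.55    -0.20]
  [  -0.05    -0.35    -0.25     0.65]
Compute the cofactors C_ij = (−1)^(i+j)·(3×3 minor ij) of I−A; the adjugate is their transpose:
adj(I−A) = Cᵀ =
  [ 0.232625   0.082000   0.080875   0.084875]
  [ 0.016750   0.287000   0.017250   0.031250]
  [ 0.022000   0.250000   0.467000   0.168000]
  [ 0.035375   0.257000   0.195125   0.415125]
det(I−A) = Σ_j (I−A)_1j·C_1j = (0.95)(0.232625) + (-0.05)(0.016750) + (-0.10)(0.022000) + (-0.15)(0.035375) = 0.21265
(I − A)⁻¹ = adj(I−A) / det(I−A) ≈
  [   1.0939     0.3856     0.3803     0.3991]
  [   0.0788     1.3496     0.0811     0.1470]
  [   0.1035     1.1756     2.1961     0.7900]
  [   0.1664     1.2086     0.9176     1.9522]
Δx = (I − A)⁻¹ Δd with Δd having +40 in the Telecom component and 0 elsewhere.
So Δx_1 = L_14 · (+40), where L_14 = adj(I−A)_14 / det(I−A) = 0.084875 / 0.21265.
Δx_1 = 0.084875 × (+40) / 0.21265 = 3.395 / 0.21265 ≈ 15.97.

Δx_1 = 15.97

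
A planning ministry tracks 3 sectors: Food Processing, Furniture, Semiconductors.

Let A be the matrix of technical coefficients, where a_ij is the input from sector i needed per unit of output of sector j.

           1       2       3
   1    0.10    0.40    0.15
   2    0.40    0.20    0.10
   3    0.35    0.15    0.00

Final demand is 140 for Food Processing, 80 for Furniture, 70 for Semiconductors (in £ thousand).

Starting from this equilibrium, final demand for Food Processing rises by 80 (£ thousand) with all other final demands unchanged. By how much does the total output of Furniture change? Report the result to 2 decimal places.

I − A =
  [   0.90    -0.40    -0.15]
  [  -0.40     0.80    -0.10]
  [  -0.35    -0.15     1.00]
Cofactors of I−A, C_ij = (−1)^(i+j)·(minor ij) (rows/columns in the sector order above):
  C_11 = (0.80)(1.00) − (-0.10)(-0.15) = 0.7850
  C_12 = −[(-0.40)(1.00) − (-0.10)(-0.35)] = 0.4350
  C_13 = (-0.40)(-0.15) − (0.80)(-0.35) = 0.3400
  C_21 = −[(-0.40)(1.00) − (-0.15)(-0.15)] = 0.4225
  C_22 = (0.90)(1.00) − (-0.15)(-0.35) = 0.8475
  C_23 = −[(0.90)(-0.15) − (-0.40)(-0.35)] = 0.2750
  C_31 = (-0.40)(-0.10) − (-0.15)(0.80) = 0.1600
  C_32 = −[(0.90)(-0.10) − (-0.15)(-0.40)] = 0.1500
  C_33 = (0.90)(0.80) − (-0.40)(-0.40) = 0.5600
det(I−A) = Σ_j (I−A)_1j·C_1j = (0.90)(0.7850) + (-0.40)(0.4350) + (-0.15)(0.3400) = 0.4815
adj(I−A) = Cᵀ =
  [ 0.7850   0.4225   0.1600]
  [ 0.4350   0.8475   0.1500]
  [ 0.3400   0.2750   0.5600]
(I − A)⁻¹ = adj(I−A) / det(I−A) ≈
  [   1.6303     0.8775     0.3323]
  [   0.9034     1.7601     0.3115]
  [   0.7061     0.5711     1.1630]
Δx = (I − A)⁻¹ Δd with Δd having +80 in the Food Processing component and 0 elsewhere.
So Δx_2 = L_21 · (+80), where L_21 = adj(I−A)_21 / det(I−A) = 0.4350 / 0.4815.
Δx_2 = 0.4350 × (+80) / 0.4815 = 34.80 / 0.4815 ≈ 72.27.

Δx_2 = 72.27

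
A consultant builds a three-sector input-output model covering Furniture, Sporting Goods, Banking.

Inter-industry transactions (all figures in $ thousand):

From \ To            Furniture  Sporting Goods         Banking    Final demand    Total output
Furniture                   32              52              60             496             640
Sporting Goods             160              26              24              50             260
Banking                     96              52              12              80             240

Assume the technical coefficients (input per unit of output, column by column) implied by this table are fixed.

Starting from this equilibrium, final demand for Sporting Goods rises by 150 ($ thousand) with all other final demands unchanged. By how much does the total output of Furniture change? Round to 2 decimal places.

Δx_F = 51.69

Technical coefficients a_ij = z_ij / X_j:
  a_FF = 32/640 = 0.05, a_SF = 160/640 = 0.25, a_BF = 96/640 = 0.15
  a_FS = 52/260 = 0.20, a_SS = 26/260 = 0.10, a_BS = 52/260 = 0.20
  a_FB = 60/240 = 0.25, a_SB = 24/240 = 0.10, a_BB = 12/240 = 0.05
I − A =
  [   0.95    -0.20    -0.25]
  [  -0.25     0.90    -0.10]
  [  -0.15    -0.20     0.95]
Cofactors of I−A, C_ij = (−1)^(i+j)·(minor ij) (rows/columns in the sector order above):
  C_11 = (0.90)(0.95) − (-0.10)(-0.20) = 0.8350
  C_12 = −[(-0.25)(0.95) − (-0.10)(-0.15)] = 0.2525
  C_13 = (-0.25)(-0.20) − (0.90)(-0.15) = 0.1850
  C_21 = −[(-0.20)(0.95) − (-0.25)(-0.20)] = 0.2400
  C_22 = (0.95)(0.95) − (-0.25)(-0.15) = 0.8650
  C_23 = −[(0.95)(-0.20) − (-0.20)(-0.15)] = 0.2200
  C_31 = (-0.20)(-0.10) − (-0.25)(0.90) = 0.2450
  C_32 = −[(0.95)(-0.10) − (-0.25)(-0.25)] = 0.1575
  C_33 = (0.95)(0.90) − (-0.20)(-0.25) = 0.8050
det(I−A) = Σ_j (I−A)_1j·C_1j = (0.95)(0.8350) + (-0.20)(0.2525) + (-0.25)(0.1850) = 0.6965
adj(I−A) = Cᵀ =
  [ 0.8350   0.2400   0.2450]
  [ 0.2525   0.8650   0.1575]
  [ 0.1850   0.2200   0.8050]
(I − A)⁻¹ = adj(I−A) / det(I−A) ≈
  [   1.1989     0.3446     0.3518]
  [   0.3625     1.2419     0.2261]
  [   0.2656     0.3159     1.1558]
Δx = (I − A)⁻¹ Δd with Δd having +150 in the Sporting Goods component and 0 elsewhere.
So Δx_F = L_FS · (+150), where L_FS = adj(I−A)_FS / det(I−A) = 0.2400 / 0.6965.
Δx_F = 0.2400 × (+150) / 0.6965 = 36.00 / 0.6965 ≈ 51.69.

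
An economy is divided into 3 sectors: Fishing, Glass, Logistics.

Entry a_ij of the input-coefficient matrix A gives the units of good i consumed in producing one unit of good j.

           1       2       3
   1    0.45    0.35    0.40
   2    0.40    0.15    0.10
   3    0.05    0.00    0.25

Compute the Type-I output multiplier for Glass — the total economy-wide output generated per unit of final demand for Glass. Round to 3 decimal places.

I − A =
  [   0.55    -0.35    -0.40]
  [  -0.40     0.85    -0.10]
  [  -0.05     0.00     0.75]
Cofactors of I−A, C_ij = (−1)^(i+j)·(minor ij) (rows/columns in the sector order above):
  C_11 = (0.85)(0.75) − (-0.10)(0.00) = 0.6375
  C_12 = −[(-0.40)(0.75) − (-0.10)(-0.05)] = 0.3050
  C_13 = (-0.40)(0.00) − (0.85)(-0.05) = 0.0425
  C_21 = −[(-0.35)(0.75) − (-0.40)(0.00)] = 0.2625
  C_22 = (0.55)(0.75) − (-0.40)(-0.05) = 0.3925
  C_23 = −[(0.55)(0.00) − (-0.35)(-0.05)] = 0.0175
  C_31 = (-0.35)(-0.10) − (-0.40)(0.85) = 0.3750
  C_32 = −[(0.55)(-0.10) − (-0.40)(-0.40)] = 0.2150
  C_33 = (0.55)(0.85) − (-0.35)(-0.40) = 0.3275
det(I−A) = Σ_j (I−A)_1j·C_1j = (0.55)(0.6375) + (-0.35)(0.3050) + (-0.40)(0.0425) = 0.226875
adj(I−A) = Cᵀ =
  [ 0.6375   0.2625   0.3750]
  [ 0.3050   0.3925   0.2150]
  [ 0.0425   0.0175   0.3275]
(I − A)⁻¹ = adj(I−A) / det(I−A) ≈
  [   2.8099     1.1570     1.6529]
  [   1.3444     1.7300     0.9477]
  [   0.1873     0.0771     1.4435]
The output multiplier for sector j is the column-j sum of the Leontief inverse (I − A)⁻¹ = adj(I−A) / det(I−A).
Column 2 of adj(I−A): (0.2625, 0.3925, 0.0175); det(I−A) = 0.226875.
m_2 = (0.2625 + 0.3925 + 0.0175) / 0.226875 = 0.6725 / 0.226875 ≈ 2.964.

m_2 = 2.964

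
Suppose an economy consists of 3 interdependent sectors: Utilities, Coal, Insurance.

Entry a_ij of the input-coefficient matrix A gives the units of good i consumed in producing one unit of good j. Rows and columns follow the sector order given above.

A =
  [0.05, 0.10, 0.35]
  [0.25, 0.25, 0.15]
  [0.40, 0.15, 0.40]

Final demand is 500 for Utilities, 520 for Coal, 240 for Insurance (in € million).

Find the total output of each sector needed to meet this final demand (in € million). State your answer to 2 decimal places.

I − A =
  [   0.95    -0.10    -0.35]
  [  -0.25     0.75    -0.15]
  [  -0.40    -0.15     0.60]
Cofactors of I−A, C_ij = (−1)^(i+j)·(minor ij) (rows/columns in the sector order above):
  C_11 = (0.75)(0.60) − (-0.15)(-0.15) = 0.4275
  C_12 = −[(-0.25)(0.60) − (-0.15)(-0.40)] = 0.2100
  C_13 = (-0.25)(-0.15) − (0.75)(-0.40) = 0.3375
  C_21 = −[(-0.10)(0.60) − (-0.35)(-0.15)] = 0.1125
  C_22 = (0.95)(0.60) − (-0.35)(-0.40) = 0.4300
  C_23 = −[(0.95)(-0.15) − (-0.10)(-0.40)] = 0.1825
  C_31 = (-0.10)(-0.15) − (-0.35)(0.75) = 0.2775
  C_32 = −[(0.95)(-0.15) − (-0.35)(-0.25)] = 0.2300
  C_33 = (0.95)(0.75) − (-0.10)(-0.25) = 0.6875
det(I−A) = Σ_j (I−A)_1j·C_1j = (0.95)(0.4275) + (-0.10)(0.2100) + (-0.35)(0.3375) = 0.2670
adj(I−A) = Cᵀ =
  [ 0.4275   0.1125   0.2775]
  [ 0.2100   0.4300   0.2300]
  [ 0.3375   0.1825   0.6875]
(I − A)⁻¹ = adj(I−A) / det(I−A) ≈
  [   1.6011     0.4213     1.0393]
  [   0.7865     1.6105     0.8614]
  [   1.2640     0.6835     2.5749]
x = (I − A)⁻¹ d = adj(I−A)·d / det(I−A), with det(I−A) = 0.2670:
  x_1 = (0.4275·500 + 0.1125·520 + 0.2775·240) / 0.2670 = 338.85 / 0.2670 ≈ 1269.10
  x_2 = (0.2100·500 + 0.4300·520 + 0.2300·240) / 0.2670 = 383.80 / 0.2670 ≈ 1437.45
  x_3 = (0.3375·500 + 0.1825·520 + 0.6875·240) / 0.2670 = 428.65 / 0.2670 ≈ 1605.43

x_1 = 1269.10, x_2 = 1437.45, x_3 = 1605.43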